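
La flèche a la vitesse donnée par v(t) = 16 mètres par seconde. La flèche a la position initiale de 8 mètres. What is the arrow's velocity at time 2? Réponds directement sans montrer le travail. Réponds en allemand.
Die Antwort ist 16.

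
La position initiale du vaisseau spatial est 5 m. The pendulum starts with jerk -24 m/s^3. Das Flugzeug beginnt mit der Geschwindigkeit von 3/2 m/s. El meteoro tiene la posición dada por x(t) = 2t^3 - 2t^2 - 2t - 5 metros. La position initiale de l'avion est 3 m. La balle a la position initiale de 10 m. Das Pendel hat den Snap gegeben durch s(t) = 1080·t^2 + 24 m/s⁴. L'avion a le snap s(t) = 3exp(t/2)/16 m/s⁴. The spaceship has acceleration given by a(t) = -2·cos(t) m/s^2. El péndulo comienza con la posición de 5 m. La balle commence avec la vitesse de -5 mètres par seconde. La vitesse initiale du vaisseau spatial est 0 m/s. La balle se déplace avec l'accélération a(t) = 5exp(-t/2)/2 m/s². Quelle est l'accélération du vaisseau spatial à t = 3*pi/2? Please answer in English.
Using a(t) = -2·cos(t) and substituting t = 3*pi/2, we find a = 0.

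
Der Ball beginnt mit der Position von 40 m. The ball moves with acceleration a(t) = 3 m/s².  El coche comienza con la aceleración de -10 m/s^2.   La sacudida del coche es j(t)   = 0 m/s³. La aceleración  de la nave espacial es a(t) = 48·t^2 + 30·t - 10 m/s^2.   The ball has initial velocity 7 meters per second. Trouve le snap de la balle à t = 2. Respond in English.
We must differentiate our acceleration equation a(t) = 3 2 times. The derivative of acceleration gives jerk: j(t) = 0. Taking d/dt of j(t), we find s(t) = 0. From the given snap equation s(t) = 0, we substitute t = 2 to get s = 0.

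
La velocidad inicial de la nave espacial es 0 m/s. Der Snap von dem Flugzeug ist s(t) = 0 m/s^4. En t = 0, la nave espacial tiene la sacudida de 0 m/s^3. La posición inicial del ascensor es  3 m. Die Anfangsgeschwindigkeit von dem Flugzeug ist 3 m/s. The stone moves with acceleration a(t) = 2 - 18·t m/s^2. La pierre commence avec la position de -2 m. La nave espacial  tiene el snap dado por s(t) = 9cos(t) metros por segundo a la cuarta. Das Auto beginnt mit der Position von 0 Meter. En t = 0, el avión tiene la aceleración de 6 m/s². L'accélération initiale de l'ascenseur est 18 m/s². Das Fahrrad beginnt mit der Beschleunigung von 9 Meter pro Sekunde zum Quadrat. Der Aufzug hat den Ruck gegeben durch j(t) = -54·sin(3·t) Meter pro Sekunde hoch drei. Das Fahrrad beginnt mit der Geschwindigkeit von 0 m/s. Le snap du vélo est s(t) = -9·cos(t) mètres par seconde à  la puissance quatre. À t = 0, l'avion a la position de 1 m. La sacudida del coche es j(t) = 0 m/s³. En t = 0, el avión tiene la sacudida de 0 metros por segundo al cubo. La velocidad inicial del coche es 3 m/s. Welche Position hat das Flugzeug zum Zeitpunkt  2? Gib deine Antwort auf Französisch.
Pour résoudre ceci, nous devons prendre 4 primitives de notre équation du snap s(t) = 0. En prenant ∫s(t)dt et en appliquant j(0) = 0, nous trouvons j(t) = 0. En intégrant le jerk et en utilisant la condition initiale a(0) = 6, nous obtenons a(t) = 6. En intégrant l'accélération et en utilisant la condition initiale v(0) = 3, nous obtenons v(t) = 6·t + 3. L'intégrale de la vitesse est la position. En utilisant x(0) = 1, nous obtenons x(t) = 3·t^2 + 3·t + 1. Nous avons la position x(t) = 3·t^2 + 3·t + 1. En substituant t = 2: x(2) = 19.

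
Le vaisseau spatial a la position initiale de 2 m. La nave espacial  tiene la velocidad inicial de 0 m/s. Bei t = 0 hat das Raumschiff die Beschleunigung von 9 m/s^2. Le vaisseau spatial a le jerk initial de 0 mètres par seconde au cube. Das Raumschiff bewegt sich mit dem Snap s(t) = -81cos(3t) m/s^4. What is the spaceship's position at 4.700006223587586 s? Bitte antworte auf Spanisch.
Debemos encontrar la antiderivada de nuestra ecuación del snap s(t) = -81·cos(3·t) 4 veces. La integral del snap es la sacudida. Usando j(0) = 0, obtenemos j(t) = -27·sin(3·t). La antiderivada de la sacudida, con a(0) = 9, da la aceleración: a(t) = 9·cos(3·t). La integral de la aceleración, con v(0) = 0, da la velocidad: v(t) = 3·sin(3·t). La integral de la velocidad es la posición. Usando x(0) = 2, obtenemos x(t) = 3 - cos(3·t). Usando x(t) = 3 - cos(3·t) y sustituyendo t = 4.700006223587586, encontramos x = 2.96286027308417.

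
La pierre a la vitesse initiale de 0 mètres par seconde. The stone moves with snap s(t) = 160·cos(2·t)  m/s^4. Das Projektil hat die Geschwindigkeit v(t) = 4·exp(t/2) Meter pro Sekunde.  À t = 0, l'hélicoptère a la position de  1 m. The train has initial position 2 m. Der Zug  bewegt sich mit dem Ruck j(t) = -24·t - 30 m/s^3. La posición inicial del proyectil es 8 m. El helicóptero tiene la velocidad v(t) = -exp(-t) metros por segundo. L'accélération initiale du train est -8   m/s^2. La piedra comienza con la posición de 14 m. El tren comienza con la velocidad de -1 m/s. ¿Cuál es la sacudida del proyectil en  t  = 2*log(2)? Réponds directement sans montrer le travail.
La sacudida en t = 2*log(2) es j = 2.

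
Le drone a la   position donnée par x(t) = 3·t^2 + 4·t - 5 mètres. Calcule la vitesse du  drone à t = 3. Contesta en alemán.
Ausgehend von der Position x(t) = 3·t^2 + 4·t - 5, nehmen wir 1 Ableitung. Mit d/dt von x(t) finden wir v(t) = 6·t + 4. Wir haben die Geschwindigkeit v(t) = 6·t + 4. Durch Einsetzen von t = 3: v(3) = 22.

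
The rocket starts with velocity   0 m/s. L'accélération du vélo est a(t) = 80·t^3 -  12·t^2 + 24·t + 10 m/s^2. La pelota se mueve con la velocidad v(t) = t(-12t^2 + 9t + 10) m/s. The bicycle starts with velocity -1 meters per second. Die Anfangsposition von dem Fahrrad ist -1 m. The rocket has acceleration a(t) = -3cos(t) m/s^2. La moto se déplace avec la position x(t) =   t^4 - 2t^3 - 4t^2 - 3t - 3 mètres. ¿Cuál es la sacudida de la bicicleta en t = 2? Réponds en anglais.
To solve this, we need to take 1 derivative of our acceleration equation a(t) = 80·t^3 - 12·t^2 + 24·t + 10. Differentiating acceleration, we get jerk: j(t) = 240·t^2 - 24·t + 24. Using j(t) = 240·t^2 - 24·t + 24 and substituting t = 2, we find j = 936.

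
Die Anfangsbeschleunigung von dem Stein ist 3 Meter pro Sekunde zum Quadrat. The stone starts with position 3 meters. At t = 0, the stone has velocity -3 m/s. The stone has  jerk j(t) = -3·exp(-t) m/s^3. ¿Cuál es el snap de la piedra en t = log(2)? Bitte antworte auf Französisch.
Pour résoudre ceci, nous devons prendre 1 dérivée de notre équation du jerk j(t) = -3·exp(-t). En prenant d/dt de j(t), nous trouvons s(t) = 3·exp(-t). Nous avons le snap s(t) = 3·exp(-t). En substituant t = log(2): s(log(2)) = 3/2.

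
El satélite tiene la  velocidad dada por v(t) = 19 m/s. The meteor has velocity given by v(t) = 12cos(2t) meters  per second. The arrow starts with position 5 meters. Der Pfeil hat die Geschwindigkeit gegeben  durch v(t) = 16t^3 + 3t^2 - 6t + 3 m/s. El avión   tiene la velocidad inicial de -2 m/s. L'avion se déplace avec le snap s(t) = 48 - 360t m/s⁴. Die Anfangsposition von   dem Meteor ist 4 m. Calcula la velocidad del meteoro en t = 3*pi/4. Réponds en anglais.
We have velocity v(t) = 12·cos(2·t). Substituting t = 3*pi/4: v(3*pi/4) = 0.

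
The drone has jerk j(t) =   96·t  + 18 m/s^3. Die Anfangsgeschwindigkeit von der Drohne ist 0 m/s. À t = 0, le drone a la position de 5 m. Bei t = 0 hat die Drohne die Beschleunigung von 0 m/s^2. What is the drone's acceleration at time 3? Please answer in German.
Wir müssen das Integral unserer Gleichung für den Ruck j(t) = 96·t + 18 1-mal finden. Mit ∫j(t)dt und Anwendung von a(0) = 0, finden wir a(t) = 6·t·(8·t + 3). Mit a(t) = 6·t·(8·t + 3) und Einsetzen von t = 3, finden wir a = 486.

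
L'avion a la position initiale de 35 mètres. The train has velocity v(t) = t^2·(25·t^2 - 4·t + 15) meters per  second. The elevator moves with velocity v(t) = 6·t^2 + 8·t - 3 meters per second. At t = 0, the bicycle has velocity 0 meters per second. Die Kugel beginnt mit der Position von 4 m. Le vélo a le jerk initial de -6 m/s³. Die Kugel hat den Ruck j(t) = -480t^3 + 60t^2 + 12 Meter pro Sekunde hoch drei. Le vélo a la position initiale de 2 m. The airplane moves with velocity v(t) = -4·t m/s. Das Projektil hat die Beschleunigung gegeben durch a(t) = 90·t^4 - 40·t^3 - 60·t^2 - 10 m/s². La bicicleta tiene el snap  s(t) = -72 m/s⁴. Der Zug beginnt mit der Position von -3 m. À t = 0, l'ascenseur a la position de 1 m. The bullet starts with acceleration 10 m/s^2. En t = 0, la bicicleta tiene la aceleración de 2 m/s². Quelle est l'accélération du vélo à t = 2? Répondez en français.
En partant du snap s(t) = -72, nous prenons 2 primitives. En intégrant le snap et en utilisant la condition initiale j(0) = -6, nous obtenons j(t) = -72·t - 6. En intégrant le jerk et en utilisant la condition initiale a(0) = 2, nous obtenons a(t) = -36·t^2 - 6·t + 2. En utilisant a(t) = -36·t^2 - 6·t + 2 et en substituant t = 2, nous trouvons a = -154.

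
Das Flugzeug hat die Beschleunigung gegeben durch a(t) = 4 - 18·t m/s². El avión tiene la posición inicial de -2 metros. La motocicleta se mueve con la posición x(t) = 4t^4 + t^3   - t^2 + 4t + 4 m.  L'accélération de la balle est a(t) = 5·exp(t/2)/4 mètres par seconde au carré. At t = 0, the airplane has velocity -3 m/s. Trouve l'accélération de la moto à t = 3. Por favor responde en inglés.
We must differentiate our position equation x(t) = 4·t^4 + t^3 - t^2 + 4·t + 4 2 times. Differentiating position, we get velocity: v(t) = 16·t^3 + 3·t^2 - 2·t + 4. Differentiating velocity, we get acceleration: a(t) = 48·t^2 + 6·t - 2. From the given acceleration equation a(t) = 48·t^2 + 6·t - 2, we substitute t = 3 to get a = 448.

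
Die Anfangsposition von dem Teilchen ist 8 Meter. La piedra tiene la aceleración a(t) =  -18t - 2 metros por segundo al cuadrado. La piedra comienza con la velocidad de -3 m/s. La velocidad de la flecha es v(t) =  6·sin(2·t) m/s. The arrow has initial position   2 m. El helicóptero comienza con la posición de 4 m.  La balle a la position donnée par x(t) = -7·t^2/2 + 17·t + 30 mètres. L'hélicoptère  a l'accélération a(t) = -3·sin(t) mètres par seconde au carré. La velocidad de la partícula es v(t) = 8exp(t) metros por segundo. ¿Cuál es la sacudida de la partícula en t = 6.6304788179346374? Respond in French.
En partant de la vitesse v(t) = 8·exp(t), nous prenons 2 dérivées. En dérivant la vitesse, nous obtenons l'accélération: a(t) = 8·exp(t). En dérivant l'accélération, nous obtenons le jerk: j(t) = 8·exp(t). Nous avons le jerk j(t) = 8·exp(t). En substituant t = 6.6304788179346374: j(6.6304788179346374) = 6062.75962829462.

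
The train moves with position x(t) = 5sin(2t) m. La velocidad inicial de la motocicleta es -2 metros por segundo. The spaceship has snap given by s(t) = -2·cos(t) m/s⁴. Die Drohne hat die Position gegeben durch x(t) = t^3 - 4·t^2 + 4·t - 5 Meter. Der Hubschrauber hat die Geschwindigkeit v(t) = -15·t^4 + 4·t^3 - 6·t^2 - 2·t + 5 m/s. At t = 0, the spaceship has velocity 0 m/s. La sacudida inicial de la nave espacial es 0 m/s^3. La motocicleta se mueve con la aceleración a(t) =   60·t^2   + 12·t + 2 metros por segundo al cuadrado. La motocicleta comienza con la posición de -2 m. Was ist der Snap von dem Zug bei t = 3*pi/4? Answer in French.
Nous devons dériver notre équation de la position x(t) = 5·sin(2·t) 4 fois. En dérivant la position, nous obtenons la vitesse: v(t) = 10·cos(2·t). En dérivant la vitesse, nous obtenons l'accélération: a(t) = -20·sin(2·t). En prenant d/dt de a(t), nous trouvons j(t) = -40·cos(2·t). La dérivée du jerk donne le snap: s(t) = 80·sin(2·t). De l'équation du snap s(t) = 80·sin(2·t), nous substituons t = 3*pi/4 pour obtenir s = -80.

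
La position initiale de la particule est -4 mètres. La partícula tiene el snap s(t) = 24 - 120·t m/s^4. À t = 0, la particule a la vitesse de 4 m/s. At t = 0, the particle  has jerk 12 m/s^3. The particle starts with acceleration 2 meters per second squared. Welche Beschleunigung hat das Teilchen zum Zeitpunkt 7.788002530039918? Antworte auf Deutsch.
Wir müssen das Integral unserer Gleichung für den Snap s(t) = 24 - 120·t 2-mal finden. Mit ∫s(t)dt und Anwendung von j(0) = 12, finden wir j(t) = -60·t^2 + 24·t + 12. Das Integral von dem Ruck ist die Beschleunigung. Mit a(0) = 2 erhalten wir a(t) = -20·t^3 + 12·t^2 + 12·t + 2. Wir haben die Beschleunigung a(t) = -20·t^3 + 12·t^2 + 12·t + 2. Durch Einsetzen von t = 7.788002530039918: a(7.788002530039918) = -8624.01993344978.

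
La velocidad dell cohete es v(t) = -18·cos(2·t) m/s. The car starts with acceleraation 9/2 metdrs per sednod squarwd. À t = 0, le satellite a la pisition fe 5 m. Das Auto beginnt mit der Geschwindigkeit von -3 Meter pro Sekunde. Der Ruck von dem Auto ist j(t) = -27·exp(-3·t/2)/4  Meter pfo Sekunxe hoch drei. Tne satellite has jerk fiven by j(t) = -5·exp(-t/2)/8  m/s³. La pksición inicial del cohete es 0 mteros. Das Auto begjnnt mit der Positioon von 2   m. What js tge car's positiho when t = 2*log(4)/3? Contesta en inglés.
Starting from jerk j(t) = -27·exp(-3·t/2)/4, we take 3 integrals. Integrating jerk and using the initial condition a(0) = 9/2, we get a(t) = 9·exp(-3·t/2)/2. The antiderivative of acceleration, with v(0) = -3, gives velocity: v(t) = -3·exp(-3·t/2). Finding the integral of v(t) and using x(0) = 2: x(t) = 2·exp(-3·t/2). Using x(t) = 2·exp(-3·t/2) and substituting t = 2*log(4)/3, we find x = 1/2.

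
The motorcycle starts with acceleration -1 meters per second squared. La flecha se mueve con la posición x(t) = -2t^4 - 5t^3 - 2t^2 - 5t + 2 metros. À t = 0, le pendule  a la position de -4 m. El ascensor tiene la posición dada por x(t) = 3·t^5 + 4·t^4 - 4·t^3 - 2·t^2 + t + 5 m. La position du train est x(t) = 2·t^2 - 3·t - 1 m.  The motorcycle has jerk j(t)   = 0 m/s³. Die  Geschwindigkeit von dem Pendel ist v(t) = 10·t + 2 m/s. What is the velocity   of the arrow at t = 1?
To solve this, we need to take 1 derivative of our position equation x(t) = -2·t^4 - 5·t^3 - 2·t^2 - 5·t + 2. Differentiating position, we get velocity: v(t) = -8·t^3 - 15·t^2 - 4·t - 5. From the given velocity equation v(t) = -8·t^3 - 15·t^2 - 4·t - 5, we substitute t = 1 to get v = -32.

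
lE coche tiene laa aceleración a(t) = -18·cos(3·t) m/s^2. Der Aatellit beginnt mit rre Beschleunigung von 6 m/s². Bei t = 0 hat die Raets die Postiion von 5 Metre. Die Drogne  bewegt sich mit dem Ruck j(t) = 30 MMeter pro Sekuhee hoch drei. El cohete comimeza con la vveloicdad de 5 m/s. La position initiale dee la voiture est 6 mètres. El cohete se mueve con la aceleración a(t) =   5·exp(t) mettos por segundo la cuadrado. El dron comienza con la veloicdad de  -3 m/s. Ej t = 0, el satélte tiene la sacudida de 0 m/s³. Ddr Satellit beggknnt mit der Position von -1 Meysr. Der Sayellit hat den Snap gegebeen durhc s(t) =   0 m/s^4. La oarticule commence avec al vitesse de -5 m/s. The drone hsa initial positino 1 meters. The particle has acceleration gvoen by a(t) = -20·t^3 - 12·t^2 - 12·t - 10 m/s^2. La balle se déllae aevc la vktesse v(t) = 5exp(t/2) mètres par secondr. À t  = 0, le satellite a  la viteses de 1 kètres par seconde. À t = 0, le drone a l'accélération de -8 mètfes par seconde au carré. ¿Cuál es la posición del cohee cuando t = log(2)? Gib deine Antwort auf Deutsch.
Wir müssen das Integral unserer Gleichung für die Beschleunigung a(t) = 5·exp(t) 2-mal finden. Die Stammfunktion von der Beschleunigung ist die Geschwindigkeit. Mit v(0) = 5 erhalten wir v(t) = 5·exp(t). Durch Integration von der Geschwindigkeit und Verwendung der Anfangsbedingung x(0) = 5, erhalten wir x(t) = 5·exp(t). Aus der Gleichung für die Position x(t) = 5·exp(t), setzen wir t = log(2) ein und erhalten x = 10.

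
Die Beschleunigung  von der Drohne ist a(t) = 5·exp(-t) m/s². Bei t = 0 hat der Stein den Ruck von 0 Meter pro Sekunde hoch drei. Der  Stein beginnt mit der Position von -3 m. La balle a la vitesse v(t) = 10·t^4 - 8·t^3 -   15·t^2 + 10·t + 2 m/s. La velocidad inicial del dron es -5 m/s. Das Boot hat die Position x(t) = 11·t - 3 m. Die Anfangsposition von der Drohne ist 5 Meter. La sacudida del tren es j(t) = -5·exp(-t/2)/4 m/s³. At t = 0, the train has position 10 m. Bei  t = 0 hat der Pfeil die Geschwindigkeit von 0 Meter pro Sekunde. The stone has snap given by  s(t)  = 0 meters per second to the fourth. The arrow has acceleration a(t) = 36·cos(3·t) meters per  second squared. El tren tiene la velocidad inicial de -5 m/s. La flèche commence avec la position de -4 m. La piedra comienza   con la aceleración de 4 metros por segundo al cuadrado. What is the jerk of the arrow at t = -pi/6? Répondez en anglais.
We must differentiate our acceleration equation a(t) = 36·cos(3·t) 1 time. Taking d/dt of a(t), we find j(t) = -108·sin(3·t). From the given jerk equation j(t) = -108·sin(3·t), we substitute t = -pi/6 to get j = 108.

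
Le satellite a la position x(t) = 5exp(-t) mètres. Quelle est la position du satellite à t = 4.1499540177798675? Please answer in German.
Wir haben die Position x(t) = 5·exp(-t). Durch Einsetzen von t = 4.1499540177798675: x(4.1499540177798675) = 0.0788257069219484.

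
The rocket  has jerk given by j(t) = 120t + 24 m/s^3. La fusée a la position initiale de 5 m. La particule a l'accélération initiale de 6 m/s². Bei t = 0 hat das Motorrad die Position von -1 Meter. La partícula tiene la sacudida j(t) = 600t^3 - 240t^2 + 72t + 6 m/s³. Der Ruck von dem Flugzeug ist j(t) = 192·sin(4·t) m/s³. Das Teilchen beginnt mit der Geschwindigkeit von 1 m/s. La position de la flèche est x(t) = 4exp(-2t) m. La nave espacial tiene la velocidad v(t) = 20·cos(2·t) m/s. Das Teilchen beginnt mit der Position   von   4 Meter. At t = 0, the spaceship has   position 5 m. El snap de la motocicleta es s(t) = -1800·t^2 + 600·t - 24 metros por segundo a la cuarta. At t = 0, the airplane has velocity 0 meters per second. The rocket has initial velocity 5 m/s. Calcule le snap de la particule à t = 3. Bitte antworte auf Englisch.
We must differentiate our jerk equation j(t) = 600·t^3 - 240·t^2 + 72·t + 6 1 time. Taking d/dt of j(t), we find s(t) = 1800·t^2 - 480·t + 72. We have snap s(t) = 1800·t^2 - 480·t + 72. Substituting t = 3: s(3) = 14832.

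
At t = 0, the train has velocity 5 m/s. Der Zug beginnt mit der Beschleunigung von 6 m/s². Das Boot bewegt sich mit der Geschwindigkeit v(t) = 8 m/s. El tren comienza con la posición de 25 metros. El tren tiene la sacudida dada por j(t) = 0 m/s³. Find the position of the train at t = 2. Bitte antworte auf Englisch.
Starting from jerk j(t) = 0, we take 3 integrals. Integrating jerk and using the initial condition a(0) = 6, we get a(t) = 6. Taking ∫a(t)dt and applying v(0) = 5, we find v(t) = 6·t + 5. The antiderivative of velocity, with x(0) = 25, gives position: x(t) = 3·t^2 + 5·t + 25. From the given position equation x(t) = 3·t^2 + 5·t + 25, we substitute t = 2 to get x = 47.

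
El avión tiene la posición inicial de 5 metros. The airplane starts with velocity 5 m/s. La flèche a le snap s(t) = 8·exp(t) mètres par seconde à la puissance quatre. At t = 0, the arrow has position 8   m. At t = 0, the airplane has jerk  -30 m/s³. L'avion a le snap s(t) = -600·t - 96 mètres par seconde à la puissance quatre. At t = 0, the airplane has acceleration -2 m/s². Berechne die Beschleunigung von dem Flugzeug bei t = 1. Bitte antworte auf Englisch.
To solve this, we need to take 2 integrals of our snap equation s(t) = -600·t - 96. The antiderivative of snap is jerk. Using j(0) = -30, we get j(t) = -300·t^2 - 96·t - 30. Integrating jerk and using the initial condition a(0) = -2, we get a(t) = -100·t^3 - 48·t^2 - 30·t - 2. From the given acceleration equation a(t) = -100·t^3 - 48·t^2 - 30·t - 2, we substitute t = 1 to get a = -180.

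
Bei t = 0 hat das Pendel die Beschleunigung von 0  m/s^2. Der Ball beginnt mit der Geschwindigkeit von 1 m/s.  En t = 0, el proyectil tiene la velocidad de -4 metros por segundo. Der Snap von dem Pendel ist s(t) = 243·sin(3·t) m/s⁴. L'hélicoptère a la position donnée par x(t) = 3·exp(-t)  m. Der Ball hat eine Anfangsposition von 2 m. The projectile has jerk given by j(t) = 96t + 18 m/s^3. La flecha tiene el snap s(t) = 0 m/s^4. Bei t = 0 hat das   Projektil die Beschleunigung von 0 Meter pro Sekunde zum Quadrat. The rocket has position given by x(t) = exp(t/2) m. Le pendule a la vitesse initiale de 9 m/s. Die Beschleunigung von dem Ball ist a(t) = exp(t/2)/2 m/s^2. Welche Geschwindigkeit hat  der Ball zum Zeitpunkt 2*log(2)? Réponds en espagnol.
Partiendo de la aceleración a(t) = exp(t/2)/2, tomamos 1 antiderivada. Integrando la aceleración y usando la condición inicial v(0) = 1, obtenemos v(t) = exp(t/2). De la ecuación de la velocidad v(t) = exp(t/2), sustituimos t = 2*log(2) para obtener v = 2.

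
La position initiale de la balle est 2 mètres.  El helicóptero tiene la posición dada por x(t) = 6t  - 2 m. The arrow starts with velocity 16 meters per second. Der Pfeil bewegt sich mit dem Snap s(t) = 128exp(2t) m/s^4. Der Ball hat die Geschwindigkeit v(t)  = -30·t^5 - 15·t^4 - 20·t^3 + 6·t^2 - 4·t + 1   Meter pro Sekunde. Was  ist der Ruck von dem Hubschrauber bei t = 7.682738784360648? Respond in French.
Pour résoudre ceci, nous devons prendre 3 dérivées de notre équation de la position x(t) = 6·t - 2. En dérivant la position, nous obtenons la vitesse: v(t) = 6. En dérivant la vitesse, nous obtenons l'accélération: a(t) = 0. En dérivant l'accélération, nous obtenons le jerk: j(t) = 0. De l'équation du jerk j(t) = 0, nous substituons t = 7.682738784360648 pour obtenir j = 0.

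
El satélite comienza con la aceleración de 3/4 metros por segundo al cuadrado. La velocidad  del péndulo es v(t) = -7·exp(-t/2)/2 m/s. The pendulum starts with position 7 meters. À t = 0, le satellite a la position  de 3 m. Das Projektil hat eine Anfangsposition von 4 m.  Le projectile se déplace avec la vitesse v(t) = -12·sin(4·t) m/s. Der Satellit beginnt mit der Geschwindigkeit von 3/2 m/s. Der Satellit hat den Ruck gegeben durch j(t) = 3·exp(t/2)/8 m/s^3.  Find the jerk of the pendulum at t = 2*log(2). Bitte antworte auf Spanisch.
Debemos derivar nuestra ecuación de la velocidad v(t) = -7·exp(-t/2)/2 2 veces. Derivando la velocidad, obtenemos la aceleración: a(t) = 7·exp(-t/2)/4. Derivando la aceleración, obtenemos la sacudida: j(t) = -7·exp(-t/2)/8. Tenemos la sacudida j(t) = -7·exp(-t/2)/8. Sustituyendo t = 2*log(2): j(2*log(2)) = -7/16.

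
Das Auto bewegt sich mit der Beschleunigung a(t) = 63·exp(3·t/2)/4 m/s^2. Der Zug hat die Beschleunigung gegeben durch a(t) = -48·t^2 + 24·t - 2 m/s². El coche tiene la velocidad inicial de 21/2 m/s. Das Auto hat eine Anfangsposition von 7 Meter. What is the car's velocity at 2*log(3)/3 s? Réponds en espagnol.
Debemos encontrar la integral de nuestra ecuación de la aceleración a(t) = 63·exp(3·t/2)/4 1 vez. Tomando ∫a(t)dt y aplicando v(0) = 21/2, encontramos v(t) = 21·exp(3·t/2)/2. Usando v(t) = 21·exp(3·t/2)/2 y sustituyendo t = 2*log(3)/3, encontramos v = 63/2.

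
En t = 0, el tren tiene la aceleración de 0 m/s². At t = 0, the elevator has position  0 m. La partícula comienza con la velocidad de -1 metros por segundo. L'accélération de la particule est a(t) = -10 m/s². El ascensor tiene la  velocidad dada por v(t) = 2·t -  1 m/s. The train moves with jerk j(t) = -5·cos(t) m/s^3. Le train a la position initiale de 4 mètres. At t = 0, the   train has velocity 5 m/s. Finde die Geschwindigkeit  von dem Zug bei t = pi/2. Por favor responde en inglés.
Starting from jerk j(t) = -5·cos(t), we take 2 integrals. The antiderivative of jerk is acceleration. Using a(0) = 0, we get a(t) = -5·sin(t). The integral of acceleration is velocity. Using v(0) = 5, we get v(t) = 5·cos(t). We have velocity v(t) = 5·cos(t). Substituting t = pi/2: v(pi/2) = 0.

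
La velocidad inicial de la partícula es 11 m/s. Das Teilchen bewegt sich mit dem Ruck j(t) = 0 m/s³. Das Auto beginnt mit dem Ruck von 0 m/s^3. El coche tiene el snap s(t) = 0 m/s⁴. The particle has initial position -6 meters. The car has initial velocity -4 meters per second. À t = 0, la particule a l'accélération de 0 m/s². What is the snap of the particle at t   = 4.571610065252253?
We must differentiate our jerk equation j(t) = 0 1 time. The derivative of jerk gives snap: s(t) = 0. Using s(t) = 0 and substituting t = 4.571610065252253, we find s = 0.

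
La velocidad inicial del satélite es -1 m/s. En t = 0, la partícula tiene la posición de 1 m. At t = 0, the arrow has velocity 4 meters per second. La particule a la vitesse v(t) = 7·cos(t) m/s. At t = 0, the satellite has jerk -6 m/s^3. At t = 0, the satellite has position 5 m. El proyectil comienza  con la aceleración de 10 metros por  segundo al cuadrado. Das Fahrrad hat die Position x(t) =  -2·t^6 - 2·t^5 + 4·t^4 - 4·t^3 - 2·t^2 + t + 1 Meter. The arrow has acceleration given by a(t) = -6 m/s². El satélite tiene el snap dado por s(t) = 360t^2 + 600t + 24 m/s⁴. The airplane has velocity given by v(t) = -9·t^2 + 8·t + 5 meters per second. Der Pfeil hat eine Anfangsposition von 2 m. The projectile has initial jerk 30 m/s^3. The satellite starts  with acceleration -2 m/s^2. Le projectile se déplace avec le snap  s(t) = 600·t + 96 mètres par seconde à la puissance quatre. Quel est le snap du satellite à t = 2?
En utilisant s(t) = 360·t^2 + 600·t + 24 et en substituant t = 2, nous trouvons s = 2664.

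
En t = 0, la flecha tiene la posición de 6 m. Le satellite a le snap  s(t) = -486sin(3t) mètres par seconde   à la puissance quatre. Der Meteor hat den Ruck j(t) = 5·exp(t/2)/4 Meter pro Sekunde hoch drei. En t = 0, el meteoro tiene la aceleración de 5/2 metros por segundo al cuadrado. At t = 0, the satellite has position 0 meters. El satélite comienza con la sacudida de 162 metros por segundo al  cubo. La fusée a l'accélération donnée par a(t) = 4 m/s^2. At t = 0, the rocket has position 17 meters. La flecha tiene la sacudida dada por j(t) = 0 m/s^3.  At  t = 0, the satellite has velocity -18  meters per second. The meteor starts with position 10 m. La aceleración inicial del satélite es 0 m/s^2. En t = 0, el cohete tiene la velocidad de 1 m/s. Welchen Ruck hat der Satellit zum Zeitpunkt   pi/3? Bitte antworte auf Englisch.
We need to integrate our snap equation s(t) = -486·sin(3·t) 1 time. The integral of snap is jerk. Using j(0) = 162, we get j(t) = 162·cos(3·t). From the given jerk equation j(t) = 162·cos(3·t), we substitute t = pi/3 to get j = -162.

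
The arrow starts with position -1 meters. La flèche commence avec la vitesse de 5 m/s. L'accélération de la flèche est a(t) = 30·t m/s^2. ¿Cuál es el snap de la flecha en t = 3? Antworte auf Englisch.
Starting from acceleration a(t) = 30·t, we take 2 derivatives. Taking d/dt of a(t), we find j(t) = 30. The derivative of jerk gives snap: s(t) = 0. We have snap s(t) = 0. Substituting t = 3: s(3) = 0.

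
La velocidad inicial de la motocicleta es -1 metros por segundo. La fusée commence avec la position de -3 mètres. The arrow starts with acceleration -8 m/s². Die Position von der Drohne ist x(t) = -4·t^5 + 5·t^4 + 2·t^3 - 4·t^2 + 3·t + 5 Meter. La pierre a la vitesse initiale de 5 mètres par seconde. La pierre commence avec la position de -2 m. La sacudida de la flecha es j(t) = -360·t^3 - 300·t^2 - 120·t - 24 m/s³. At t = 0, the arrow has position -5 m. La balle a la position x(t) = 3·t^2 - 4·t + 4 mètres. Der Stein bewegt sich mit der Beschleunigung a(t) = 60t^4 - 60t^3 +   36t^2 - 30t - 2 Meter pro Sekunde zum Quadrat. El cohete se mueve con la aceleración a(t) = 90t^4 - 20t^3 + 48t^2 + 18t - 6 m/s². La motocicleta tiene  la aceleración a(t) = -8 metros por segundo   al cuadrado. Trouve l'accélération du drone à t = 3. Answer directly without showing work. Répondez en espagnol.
La respuesta es -1592.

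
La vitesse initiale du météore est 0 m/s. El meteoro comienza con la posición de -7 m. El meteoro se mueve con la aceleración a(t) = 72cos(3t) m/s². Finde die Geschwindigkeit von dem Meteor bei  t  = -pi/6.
Um dies zu lösen, müssen wir 1 Integral unserer Gleichung für die Beschleunigung a(t) = 72·cos(3·t) finden. Das Integral von der Beschleunigung, mit v(0) = 0, ergibt die Geschwindigkeit: v(t) = 24·sin(3·t). Mit v(t) = 24·sin(3·t) und Einsetzen von t = -pi/6, finden wir v = -24.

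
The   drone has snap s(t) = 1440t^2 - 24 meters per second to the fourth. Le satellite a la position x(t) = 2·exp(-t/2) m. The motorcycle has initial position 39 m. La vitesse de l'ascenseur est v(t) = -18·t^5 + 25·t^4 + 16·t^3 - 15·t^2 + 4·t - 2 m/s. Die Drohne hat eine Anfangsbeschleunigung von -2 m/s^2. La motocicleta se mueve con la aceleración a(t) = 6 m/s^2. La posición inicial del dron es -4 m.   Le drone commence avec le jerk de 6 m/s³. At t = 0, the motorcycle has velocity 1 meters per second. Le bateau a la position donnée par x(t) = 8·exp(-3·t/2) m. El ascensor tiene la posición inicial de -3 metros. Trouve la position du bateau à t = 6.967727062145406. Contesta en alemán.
Aus der Gleichung für die Position x(t) = 8·exp(-3·t/2), setzen wir t = 6.967727062145406 ein und erhalten x = 0.000231218119767953.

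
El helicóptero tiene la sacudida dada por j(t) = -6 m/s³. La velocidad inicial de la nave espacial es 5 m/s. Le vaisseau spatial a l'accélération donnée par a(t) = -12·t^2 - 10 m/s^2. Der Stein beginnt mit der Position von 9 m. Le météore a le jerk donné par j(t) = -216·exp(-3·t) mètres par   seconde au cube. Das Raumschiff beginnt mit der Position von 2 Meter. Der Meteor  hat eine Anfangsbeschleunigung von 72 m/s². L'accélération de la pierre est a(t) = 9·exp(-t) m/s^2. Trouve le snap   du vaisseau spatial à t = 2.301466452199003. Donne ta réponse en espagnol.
Para resolver esto, necesitamos tomar 2 derivadas de nuestra ecuación de la aceleración a(t) = -12·t^2 - 10. Derivando la aceleración, obtenemos la sacudida: j(t) = -24·t. Tomando d/dt de j(t), encontramos s(t) = -24. De la ecuación del snap s(t) = -24, sustituimos t = 2.301466452199003 para obtener s = -24.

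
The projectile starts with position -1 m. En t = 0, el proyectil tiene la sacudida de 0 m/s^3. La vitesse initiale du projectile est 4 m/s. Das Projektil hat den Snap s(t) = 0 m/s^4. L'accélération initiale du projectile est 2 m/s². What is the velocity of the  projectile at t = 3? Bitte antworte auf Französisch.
Nous devons trouver la primitive de notre équation du snap s(t) = 0 3 fois. La primitive du snap est le jerk. En utilisant j(0) = 0, nous obtenons j(t) = 0. En intégrant le jerk et en utilisant la condition initiale a(0) = 2, nous obtenons a(t) = 2. La primitive de l'accélération est la vitesse. En utilisant v(0) = 4, nous obtenons v(t) = 2·t + 4. De l'équation de la vitesse v(t) = 2·t + 4, nous substituons t = 3 pour obtenir v = 10.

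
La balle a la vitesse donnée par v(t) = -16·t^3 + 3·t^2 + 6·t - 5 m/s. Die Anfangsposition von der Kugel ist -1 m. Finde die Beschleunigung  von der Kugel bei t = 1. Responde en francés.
Nous devons dériver notre équation de la vitesse v(t) = -16·t^3 + 3·t^2 + 6·t - 5 1 fois. En dérivant la vitesse, nous obtenons l'accélération: a(t) = -48·t^2 + 6·t + 6. De l'équation de l'accélération a(t) = -48·t^2 + 6·t + 6, nous substituons t = 1 pour obtenir a = -36.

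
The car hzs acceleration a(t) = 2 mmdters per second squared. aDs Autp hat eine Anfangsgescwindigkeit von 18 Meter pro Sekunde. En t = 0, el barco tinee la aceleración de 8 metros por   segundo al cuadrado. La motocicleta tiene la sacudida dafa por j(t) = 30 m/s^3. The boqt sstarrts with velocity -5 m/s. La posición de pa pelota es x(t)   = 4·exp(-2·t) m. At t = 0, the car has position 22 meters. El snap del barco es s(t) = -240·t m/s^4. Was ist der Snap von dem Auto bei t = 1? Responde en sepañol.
Para resolver esto, necesitamos tomar 2 derivadas de nuestra ecuación de la aceleración a(t) = 2. Derivando la aceleración, obtenemos la sacudida: j(t) = 0. Derivando la sacudida, obtenemos el snap: s(t) = 0. De la ecuación del snap s(t) = 0, sustituimos t = 1 para obtener s = 0.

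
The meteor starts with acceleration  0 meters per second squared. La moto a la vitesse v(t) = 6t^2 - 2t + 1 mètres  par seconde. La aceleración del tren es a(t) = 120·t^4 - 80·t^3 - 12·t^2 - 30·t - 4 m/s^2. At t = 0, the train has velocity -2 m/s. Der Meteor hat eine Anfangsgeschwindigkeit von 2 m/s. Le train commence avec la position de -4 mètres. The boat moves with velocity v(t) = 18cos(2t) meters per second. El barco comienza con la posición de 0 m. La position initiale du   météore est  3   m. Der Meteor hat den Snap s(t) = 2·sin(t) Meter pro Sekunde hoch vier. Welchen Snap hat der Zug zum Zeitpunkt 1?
Ausgehend von der Beschleunigung a(t) = 120·t^4 - 80·t^3 - 12·t^2 - 30·t - 4, nehmen wir 2 Ableitungen. Die Ableitung von der Beschleunigung ergibt den Ruck: j(t) = 480·t^3 - 240·t^2 - 24·t - 30. Die Ableitung von dem Ruck ergibt den Snap: s(t) = 1440·t^2 - 480·t - 24. Wir haben den Snap s(t) = 1440·t^2 - 480·t - 24. Durch Einsetzen von t = 1: s(1) = 936.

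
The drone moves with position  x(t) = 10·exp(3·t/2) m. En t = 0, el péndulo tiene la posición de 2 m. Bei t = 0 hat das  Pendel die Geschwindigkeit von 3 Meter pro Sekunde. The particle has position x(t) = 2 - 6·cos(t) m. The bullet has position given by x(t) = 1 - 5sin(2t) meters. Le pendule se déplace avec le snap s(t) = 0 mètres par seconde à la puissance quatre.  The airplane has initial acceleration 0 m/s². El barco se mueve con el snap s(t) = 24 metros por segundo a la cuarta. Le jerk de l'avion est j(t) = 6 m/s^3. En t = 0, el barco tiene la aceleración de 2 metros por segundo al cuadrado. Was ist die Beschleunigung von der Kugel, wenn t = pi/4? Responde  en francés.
Nous devons dériver notre équation de la position x(t) = 1 - 5·sin(2·t) 2 fois. En dérivant la position, nous obtenons la vitesse: v(t) = -10·cos(2·t). En dérivant la vitesse, nous obtenons l'accélération: a(t) = 20·sin(2·t). De l'équation de l'accélération a(t) = 20·sin(2·t), nous substituons t = pi/4 pour obtenir a = 20.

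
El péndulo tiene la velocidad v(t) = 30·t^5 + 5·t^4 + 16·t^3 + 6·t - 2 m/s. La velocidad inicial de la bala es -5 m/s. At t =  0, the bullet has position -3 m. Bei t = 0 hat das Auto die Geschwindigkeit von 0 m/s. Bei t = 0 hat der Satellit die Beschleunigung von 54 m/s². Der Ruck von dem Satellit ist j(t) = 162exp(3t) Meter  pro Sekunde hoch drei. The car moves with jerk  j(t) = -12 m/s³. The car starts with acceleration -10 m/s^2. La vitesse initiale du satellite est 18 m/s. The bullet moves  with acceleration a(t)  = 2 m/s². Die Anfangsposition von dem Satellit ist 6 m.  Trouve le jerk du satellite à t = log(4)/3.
En utilisant j(t) = 162·exp(3·t) et en substituant t = log(4)/3, nous trouvons j = 648.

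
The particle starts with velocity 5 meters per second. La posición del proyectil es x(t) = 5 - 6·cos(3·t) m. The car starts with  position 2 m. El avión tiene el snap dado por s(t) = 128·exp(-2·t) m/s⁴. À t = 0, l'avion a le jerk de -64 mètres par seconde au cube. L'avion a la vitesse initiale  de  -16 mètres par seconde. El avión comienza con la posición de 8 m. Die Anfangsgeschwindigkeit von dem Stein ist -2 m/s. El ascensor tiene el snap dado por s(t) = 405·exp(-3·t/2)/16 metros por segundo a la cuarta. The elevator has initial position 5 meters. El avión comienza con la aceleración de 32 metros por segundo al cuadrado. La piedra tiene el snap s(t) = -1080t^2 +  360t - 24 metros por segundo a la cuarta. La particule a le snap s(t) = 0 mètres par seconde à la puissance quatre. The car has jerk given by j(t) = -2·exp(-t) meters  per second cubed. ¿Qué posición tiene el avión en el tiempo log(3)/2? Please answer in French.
Nous devons trouver la primitive de notre équation du snap s(t) = 128·exp(-2·t) 4 fois. En prenant ∫s(t)dt et en appliquant j(0) = -64, nous trouvons j(t) = -64·exp(-2·t). En intégrant le jerk et en utilisant la condition initiale a(0) = 32, nous obtenons a(t) = 32·exp(-2·t). La primitive de l'accélération est la vitesse. En utilisant v(0) = -16, nous obtenons v(t) = -16·exp(-2·t). En prenant ∫v(t)dt et en appliquant x(0) = 8, nous trouvons x(t) = 8·exp(-2·t). En utilisant x(t) = 8·exp(-2·t) et en substituant t = log(3)/2, nous trouvons x = 8/3.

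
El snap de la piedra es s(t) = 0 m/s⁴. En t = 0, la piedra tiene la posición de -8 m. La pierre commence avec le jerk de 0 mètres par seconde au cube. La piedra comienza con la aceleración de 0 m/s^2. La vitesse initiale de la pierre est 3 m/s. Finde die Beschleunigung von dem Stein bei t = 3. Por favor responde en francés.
Pour résoudre ceci, nous devons prendre 2 intégrales de notre équation du snap s(t) = 0. En intégrant le snap et en utilisant la condition initiale j(0) = 0, nous obtenons j(t) = 0. En prenant ∫j(t)dt et en appliquant a(0) = 0, nous trouvons a(t) = 0. En utilisant a(t) = 0 et en substituant t = 3, nous trouvons a = 0.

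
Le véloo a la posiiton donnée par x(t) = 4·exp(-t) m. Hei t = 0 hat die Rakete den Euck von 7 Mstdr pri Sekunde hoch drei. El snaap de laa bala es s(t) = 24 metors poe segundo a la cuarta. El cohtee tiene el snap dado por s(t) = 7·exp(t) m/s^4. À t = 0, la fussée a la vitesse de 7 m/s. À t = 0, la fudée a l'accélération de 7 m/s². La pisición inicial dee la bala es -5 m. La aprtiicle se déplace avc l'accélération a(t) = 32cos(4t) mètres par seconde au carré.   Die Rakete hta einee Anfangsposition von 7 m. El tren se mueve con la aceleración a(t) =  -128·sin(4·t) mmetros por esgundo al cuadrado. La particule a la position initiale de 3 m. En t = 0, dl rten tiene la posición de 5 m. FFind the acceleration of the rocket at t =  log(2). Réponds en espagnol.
Necesitamos integrar nuestra ecuación del snap s(t) = 7·exp(t) 2 veces. Integrando el snap y usando la condición inicial j(0) = 7, obtenemos j(t) = 7·exp(t). Tomando ∫j(t)dt y aplicando a(0) = 7, encontramos a(t) = 7·exp(t). Usando a(t) = 7·exp(t) y sustituyendo t = log(2), encontramos a = 14.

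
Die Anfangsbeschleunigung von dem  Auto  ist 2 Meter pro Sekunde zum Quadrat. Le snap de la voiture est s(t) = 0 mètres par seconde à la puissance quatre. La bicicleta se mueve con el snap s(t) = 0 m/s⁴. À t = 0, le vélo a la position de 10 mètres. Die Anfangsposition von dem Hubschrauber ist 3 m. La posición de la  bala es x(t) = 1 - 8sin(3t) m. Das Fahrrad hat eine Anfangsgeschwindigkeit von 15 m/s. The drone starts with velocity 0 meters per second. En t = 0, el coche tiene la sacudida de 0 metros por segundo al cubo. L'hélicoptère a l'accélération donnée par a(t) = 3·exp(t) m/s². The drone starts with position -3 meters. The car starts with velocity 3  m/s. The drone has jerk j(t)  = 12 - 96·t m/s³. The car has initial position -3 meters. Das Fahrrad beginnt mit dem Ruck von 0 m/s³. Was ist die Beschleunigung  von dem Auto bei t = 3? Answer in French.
En partant du snap s(t) = 0, nous prenons 2 primitives. L'intégrale du snap est le jerk. En utilisant j(0) = 0, nous obtenons j(t) = 0. La primitive du jerk, avec a(0) = 2, donne l'accélération: a(t) = 2. Nous avons l'accélération a(t) = 2. En substituant t = 3: a(3) = 2.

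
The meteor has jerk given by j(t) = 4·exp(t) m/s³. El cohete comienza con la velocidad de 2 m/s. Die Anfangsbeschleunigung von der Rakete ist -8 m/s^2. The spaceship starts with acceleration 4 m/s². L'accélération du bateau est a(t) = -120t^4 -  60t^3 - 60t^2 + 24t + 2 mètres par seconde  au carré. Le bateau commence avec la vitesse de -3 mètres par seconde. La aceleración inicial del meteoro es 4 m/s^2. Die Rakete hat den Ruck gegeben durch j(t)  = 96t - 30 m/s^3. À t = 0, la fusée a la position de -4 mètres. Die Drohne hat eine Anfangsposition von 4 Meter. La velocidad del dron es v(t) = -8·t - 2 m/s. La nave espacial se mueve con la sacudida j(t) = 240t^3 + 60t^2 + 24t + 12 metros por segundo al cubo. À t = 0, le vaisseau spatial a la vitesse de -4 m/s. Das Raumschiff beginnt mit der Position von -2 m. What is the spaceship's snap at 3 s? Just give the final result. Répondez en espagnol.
En t = 3, s = 6864.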